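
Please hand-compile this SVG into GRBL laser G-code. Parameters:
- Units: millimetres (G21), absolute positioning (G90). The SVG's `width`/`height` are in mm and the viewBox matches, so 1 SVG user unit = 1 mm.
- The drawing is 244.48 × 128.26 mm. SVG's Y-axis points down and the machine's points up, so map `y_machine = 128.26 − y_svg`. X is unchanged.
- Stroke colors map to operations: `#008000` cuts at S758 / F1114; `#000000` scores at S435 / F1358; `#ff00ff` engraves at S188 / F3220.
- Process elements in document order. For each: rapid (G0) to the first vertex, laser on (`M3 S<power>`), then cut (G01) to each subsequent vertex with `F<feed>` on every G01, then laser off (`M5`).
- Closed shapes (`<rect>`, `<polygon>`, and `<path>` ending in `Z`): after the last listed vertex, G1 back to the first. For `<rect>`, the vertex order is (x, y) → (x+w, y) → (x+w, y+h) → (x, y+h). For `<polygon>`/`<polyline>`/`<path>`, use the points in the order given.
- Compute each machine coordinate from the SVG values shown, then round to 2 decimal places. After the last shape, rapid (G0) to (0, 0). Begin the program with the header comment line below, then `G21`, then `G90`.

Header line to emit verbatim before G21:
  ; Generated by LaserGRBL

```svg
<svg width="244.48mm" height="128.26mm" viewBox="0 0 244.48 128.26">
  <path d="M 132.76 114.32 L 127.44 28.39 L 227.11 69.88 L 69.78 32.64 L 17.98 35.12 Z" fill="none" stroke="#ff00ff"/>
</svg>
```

; Generated by LaserGRBL
G21
G90
G0 X132.76 Y13.94
M3 S188
G01 X127.44 Y99.87 F3220
G01 X227.11 Y58.38 F3220
G01 X69.78 Y95.62 F3220
G01 X17.98 Y93.14 F3220
G01 X132.76 Y13.94 F3220
M5
G0 X0.00 Y0.00

Since the viewBox matches the mm dimensions, user units are millimetres directly. The only transform is the Y-flip y_m = 128.26 − y_svg.

Shape 1 is a closed polygon drawn with `<path>`. Its stroke #ff00ff means engrave at S188, F3220. After flipping Y the toolpath is (132.76,13.94) → (127.44,99.87) → (227.11,58.38) → (69.78,95.62) → (17.98,93.14) → (132.76,13.94), returning to the start.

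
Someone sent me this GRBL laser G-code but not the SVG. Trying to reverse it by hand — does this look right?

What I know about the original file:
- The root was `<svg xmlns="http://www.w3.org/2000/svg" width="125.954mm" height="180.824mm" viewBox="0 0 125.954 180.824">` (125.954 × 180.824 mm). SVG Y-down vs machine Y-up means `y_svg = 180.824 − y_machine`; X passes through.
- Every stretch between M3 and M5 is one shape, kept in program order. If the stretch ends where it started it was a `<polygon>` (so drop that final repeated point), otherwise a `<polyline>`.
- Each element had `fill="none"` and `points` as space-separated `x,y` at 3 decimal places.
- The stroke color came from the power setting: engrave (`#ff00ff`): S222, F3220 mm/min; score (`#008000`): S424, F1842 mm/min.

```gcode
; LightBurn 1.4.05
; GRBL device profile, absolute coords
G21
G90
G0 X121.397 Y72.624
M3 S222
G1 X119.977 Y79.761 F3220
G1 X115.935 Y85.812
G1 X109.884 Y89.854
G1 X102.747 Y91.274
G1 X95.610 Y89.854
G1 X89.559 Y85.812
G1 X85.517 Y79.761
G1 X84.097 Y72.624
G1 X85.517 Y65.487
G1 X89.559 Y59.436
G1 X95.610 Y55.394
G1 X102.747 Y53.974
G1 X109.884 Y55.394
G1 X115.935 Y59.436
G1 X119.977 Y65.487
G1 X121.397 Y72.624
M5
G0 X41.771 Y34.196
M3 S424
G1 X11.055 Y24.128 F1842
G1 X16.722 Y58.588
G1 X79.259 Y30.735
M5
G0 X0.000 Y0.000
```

<svg xmlns="http://www.w3.org/2000/svg" width="125.954mm" height="180.824mm" viewBox="0 0 125.954 180.824">
  <polygon points="121.397,108.200 119.977,101.063 115.935,95.012 109.884,90.970 102.747,89.550 95.610,90.970 89.559,95.012 85.517,101.063 84.097,108.200 85.517,115.337 89.559,121.388 95.610,125.430 102.747,126.850 109.884,125.430 115.935,121.388 119.977,115.337" fill="none" stroke="#ff00ff"/>
  <polyline points="41.771,146.628 11.055,156.696 16.722,122.236 79.259,150.089" fill="none" stroke="#008000"/>
</svg>

Machine Y-up, SVG Y-down with viewBox height 180.824, so y_svg = 180.824 − y_machine; X carries over.

Run 1: power S222 maps to stroke `#ff00ff` (engrave). The run returns to its start, so emit a `<polygon>` with points (Y-flipped): 121.397,108.200 119.977,101.063 115.935,95.012 109.884,90.970 102.747,89.550 95.610,90.970 89.559,95.012 85.517,101.063 84.097,108.200 85.517,115.337 89.559,121.388 95.610,125.430 102.747,126.850 109.884,125.430 115.935,121.388 119.977,115.337.

Run 2: the run's S424 means `#008000` (score). The run is open, so emit a `<polyline>` with points (Y-flipped): 41.771,146.628 11.055,156.696 16.722,122.236 79.259,150.089.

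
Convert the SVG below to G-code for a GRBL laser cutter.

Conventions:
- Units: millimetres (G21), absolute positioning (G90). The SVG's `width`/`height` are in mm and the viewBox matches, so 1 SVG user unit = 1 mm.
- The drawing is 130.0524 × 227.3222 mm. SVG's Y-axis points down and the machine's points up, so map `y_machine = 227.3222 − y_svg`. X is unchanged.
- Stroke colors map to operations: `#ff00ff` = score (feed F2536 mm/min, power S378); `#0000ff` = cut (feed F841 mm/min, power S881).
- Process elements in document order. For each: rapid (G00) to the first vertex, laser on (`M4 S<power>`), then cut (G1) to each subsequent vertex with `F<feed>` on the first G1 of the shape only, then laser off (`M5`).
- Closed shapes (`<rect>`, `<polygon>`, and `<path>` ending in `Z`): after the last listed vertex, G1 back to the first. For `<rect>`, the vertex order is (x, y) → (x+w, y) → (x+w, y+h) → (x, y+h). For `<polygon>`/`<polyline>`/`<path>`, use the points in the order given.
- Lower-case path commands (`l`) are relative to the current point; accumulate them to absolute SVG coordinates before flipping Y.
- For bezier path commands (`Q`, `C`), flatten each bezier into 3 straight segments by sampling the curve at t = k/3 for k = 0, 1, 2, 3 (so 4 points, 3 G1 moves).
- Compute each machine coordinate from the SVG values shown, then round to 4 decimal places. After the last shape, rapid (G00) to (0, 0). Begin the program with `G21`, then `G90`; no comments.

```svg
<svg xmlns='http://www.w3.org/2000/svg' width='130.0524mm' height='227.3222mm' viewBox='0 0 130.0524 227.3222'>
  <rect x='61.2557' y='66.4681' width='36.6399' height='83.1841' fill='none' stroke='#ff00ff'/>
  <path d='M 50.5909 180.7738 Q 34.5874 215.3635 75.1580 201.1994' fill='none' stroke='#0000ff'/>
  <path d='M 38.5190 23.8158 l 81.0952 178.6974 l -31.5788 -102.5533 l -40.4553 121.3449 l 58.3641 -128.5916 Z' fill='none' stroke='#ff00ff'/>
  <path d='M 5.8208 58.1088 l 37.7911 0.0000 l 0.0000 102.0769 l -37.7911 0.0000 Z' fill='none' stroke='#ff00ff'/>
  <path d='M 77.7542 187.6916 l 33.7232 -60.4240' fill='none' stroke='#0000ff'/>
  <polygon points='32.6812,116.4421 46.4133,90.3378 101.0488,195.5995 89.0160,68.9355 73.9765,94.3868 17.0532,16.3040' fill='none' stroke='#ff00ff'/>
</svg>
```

G21
G90
G00 X61.2557 Y160.8541
M4 S378
G1 X97.8956 Y160.8541 F2536
G1 X97.8956 Y77.6700
G1 X61.2557 Y77.6700
G1 X61.2557 Y160.8541
M5
G00 X50.5909 Y46.5484
M4 S881
G1 X46.2079 Y28.9057 F841
G1 X54.3969 Y22.0972
G1 X75.1580 Y26.1228
M5
G00 X38.5190 Y203.5064
M4 S378
G1 X119.6142 Y24.8090 F2536
G1 X88.0354 Y127.3623
G1 X47.5801 Y6.0174
G1 X105.9442 Y134.6090
G1 X38.5190 Y203.5064
M5
G00 X5.8208 Y169.2134
M4 S378
G1 X43.6119 Y169.2134 F2536
G1 X43.6119 Y67.1365
G1 X5.8208 Y67.1365
G1 X5.8208 Y169.2134
M5
G00 X77.7542 Y39.6306
M4 S881
G1 X111.4774 Y100.0546 F841
M5
G00 X32.6812 Y110.8801
M4 S378
G1 X46.4133 Y136.9844 F2536
G1 X101.0488 Y31.7227
G1 X89.0160 Y158.3867
G1 X73.9765 Y132.9354
G1 X17.0532 Y211.0182
G1 X32.6812 Y110.8801
M5
G00 X0.0000 Y0.0000

1 u = 1 mm; y_m = 227.3222 − y.

[1] `<rect>` rectangle, #ff00ff→score S378 F2536: (61.2557,160.8541) → (97.8956,160.8541) → (97.8956,77.6700) → (61.2557,77.6700) → (61.2557,160.8541) (closed)

[2] `<path>` quadratic bezier, #0000ff→cut S881 F841: (50.5909,46.5484) → (46.2079,28.9057) → (54.3969,22.0972) → (75.1580,26.1228)

[3] `<path>` closed polygon, #ff00ff→score S378 F2536: (38.5190,203.5064) → (119.6142,24.8090) → (88.0354,127.3623) → (47.5801,6.0174) → (105.9442,134.6090) → (38.5190,203.5064) (closed)

[4] `<path>` rectangle, #ff00ff→score S378 F2536: (5.8208,169.2134) → (43.6119,169.2134) → (43.6119,67.1365) → (5.8208,67.1365) → (5.8208,169.2134) (closed)

[5] `<path>` line segment, #0000ff→cut S881 F841: (77.7542,39.6306) → (111.4774,100.0546)

[6] `<polygon>` closed polygon, #ff00ff→score S378 F2536: (32.6812,110.8801) → (46.4133,136.9844) → (101.0488,31.7227) → (89.0160,158.3867) → (73.9765,132.9354) → (17.0532,211.0182) → (32.6812,110.8801) (closed)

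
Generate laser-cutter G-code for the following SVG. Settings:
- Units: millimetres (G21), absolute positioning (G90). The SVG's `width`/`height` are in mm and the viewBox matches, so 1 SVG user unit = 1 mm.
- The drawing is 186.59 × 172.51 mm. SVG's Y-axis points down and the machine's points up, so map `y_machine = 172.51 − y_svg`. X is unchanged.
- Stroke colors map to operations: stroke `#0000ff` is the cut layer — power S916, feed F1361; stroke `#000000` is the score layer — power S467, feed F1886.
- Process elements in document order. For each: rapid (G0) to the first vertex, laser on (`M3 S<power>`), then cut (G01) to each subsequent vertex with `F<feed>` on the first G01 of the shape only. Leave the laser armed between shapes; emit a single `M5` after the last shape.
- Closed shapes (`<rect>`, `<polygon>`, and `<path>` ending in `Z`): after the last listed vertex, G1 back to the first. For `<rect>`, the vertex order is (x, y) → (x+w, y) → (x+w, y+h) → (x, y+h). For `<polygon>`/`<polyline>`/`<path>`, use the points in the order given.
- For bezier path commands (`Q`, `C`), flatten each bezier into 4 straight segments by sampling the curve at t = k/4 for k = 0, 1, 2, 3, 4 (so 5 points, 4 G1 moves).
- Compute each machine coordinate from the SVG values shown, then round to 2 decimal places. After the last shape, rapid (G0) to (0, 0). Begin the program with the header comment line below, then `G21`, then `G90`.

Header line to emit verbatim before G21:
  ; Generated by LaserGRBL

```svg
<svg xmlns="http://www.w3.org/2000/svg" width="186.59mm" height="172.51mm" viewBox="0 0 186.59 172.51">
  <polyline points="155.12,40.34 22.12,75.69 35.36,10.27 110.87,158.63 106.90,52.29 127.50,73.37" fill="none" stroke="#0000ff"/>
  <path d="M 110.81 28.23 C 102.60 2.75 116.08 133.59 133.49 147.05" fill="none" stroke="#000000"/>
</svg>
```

1 u = 1 mm; y_m = 172.51 − y.

[1] `<polyline>` open polyline, #0000ff→cut S916 F1361: (155.12,132.17) → (22.12,96.82) → (35.36,162.24) → (110.87,13.88) → (106.90,120.22) → (127.50,99.14)

[2] `<path>` cubic bezier, #000000→score S467 F1886: (110.81,144.28) → (108.44,138.36) → (112.54,99.47) → (121.45,53.29) → (133.49,25.46)

; Generated by LaserGRBL
G21
G90
G0 X155.12 Y132.17
M3 S916
G01 X22.12 Y96.82 F1361
G01 X35.36 Y162.24
G01 X110.87 Y13.88
G01 X106.90 Y120.22
G01 X127.50 Y99.14
G0 X110.81 Y144.28
M3 S467
G01 X108.44 Y138.36 F1886
G01 X112.54 Y99.47
G01 X121.45 Y53.29
G01 X133.49 Y25.46
M5
G0 X0.00 Y0.00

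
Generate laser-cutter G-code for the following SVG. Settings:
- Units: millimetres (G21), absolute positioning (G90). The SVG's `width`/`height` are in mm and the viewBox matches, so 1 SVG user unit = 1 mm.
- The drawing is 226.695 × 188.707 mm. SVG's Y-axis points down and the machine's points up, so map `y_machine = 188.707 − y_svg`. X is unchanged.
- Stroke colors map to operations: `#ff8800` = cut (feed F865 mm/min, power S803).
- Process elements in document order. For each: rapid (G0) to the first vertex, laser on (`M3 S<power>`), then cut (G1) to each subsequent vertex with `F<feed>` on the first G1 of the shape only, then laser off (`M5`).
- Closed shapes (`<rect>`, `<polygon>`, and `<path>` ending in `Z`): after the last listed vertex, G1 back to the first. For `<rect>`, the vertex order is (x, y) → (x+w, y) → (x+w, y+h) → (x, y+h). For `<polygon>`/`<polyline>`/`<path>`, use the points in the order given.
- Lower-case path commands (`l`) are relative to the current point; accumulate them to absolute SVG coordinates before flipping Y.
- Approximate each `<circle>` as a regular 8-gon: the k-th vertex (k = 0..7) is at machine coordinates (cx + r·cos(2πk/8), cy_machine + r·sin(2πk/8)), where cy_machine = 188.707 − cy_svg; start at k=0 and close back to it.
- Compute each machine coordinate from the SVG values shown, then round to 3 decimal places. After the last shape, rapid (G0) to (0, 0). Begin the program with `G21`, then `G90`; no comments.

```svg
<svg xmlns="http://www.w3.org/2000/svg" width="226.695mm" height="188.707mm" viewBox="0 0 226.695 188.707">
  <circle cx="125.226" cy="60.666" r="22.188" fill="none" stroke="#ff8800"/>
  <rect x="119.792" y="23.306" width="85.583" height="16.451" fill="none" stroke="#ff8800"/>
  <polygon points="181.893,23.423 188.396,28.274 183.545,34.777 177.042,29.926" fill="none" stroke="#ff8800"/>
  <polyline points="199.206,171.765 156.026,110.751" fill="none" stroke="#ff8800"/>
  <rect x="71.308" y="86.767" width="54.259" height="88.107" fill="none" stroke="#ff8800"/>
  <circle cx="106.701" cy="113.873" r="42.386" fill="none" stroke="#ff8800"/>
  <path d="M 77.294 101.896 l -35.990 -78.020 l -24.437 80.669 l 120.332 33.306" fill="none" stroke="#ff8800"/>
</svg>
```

Since the viewBox matches the mm dimensions, user units are millimetres directly. The only transform is the Y-flip y_m = 188.707 − y_svg.

Shape 1 is a circle drawn with `<circle>`. Its stroke #ff8800 means cut at S803, F865. After flipping Y the toolpath is (147.414,128.041) → (140.915,143.730) → (125.226,150.229) → (109.537,143.730) → (103.038,128.041) → (109.537,112.352) → (125.226,105.853) → (140.915,112.352) → (147.414,128.041), returning to the start.

Shape 2 is a rectangle drawn with `<rect>`. Its stroke #ff8800 means cut at S803, F865. After flipping Y the toolpath is (119.792,165.401) → (205.375,165.401) → (205.375,148.950) → (119.792,148.950) → (119.792,165.401), returning to the start.

Shape 3 is a regular polygon drawn with `<polygon>`. Its stroke #ff8800 means cut at S803, F865. After flipping Y the toolpath is (181.893,165.284) → (188.396,160.433) → (183.545,153.930) → (177.042,158.781) → (181.893,165.284), returning to the start.

Shape 4 is a line segment drawn with `<polyline>`. Its stroke #ff8800 means cut at S803, F865. After flipping Y the toolpath is (199.206,16.942) → (156.026,77.956).

Shape 5 is a rectangle drawn with `<rect>`. Its stroke #ff8800 means cut at S803, F865. After flipping Y the toolpath is (71.308,101.940) → (125.567,101.940) → (125.567,13.833) → (71.308,13.833) → (71.308,101.940), returning to the start.

Shape 6 is a circle drawn with `<circle>`. Its stroke #ff8800 means cut at S803, F865. After flipping Y the toolpath is (149.087,74.834) → (136.672,104.805) → (106.701,117.220) → (76.730,104.805) → (64.315,74.834) → (76.730,44.863) → (106.701,32.448) → (136.672,44.863) → (149.087,74.834), returning to the start.

Shape 7 is a open polyline drawn with `<path>`. Its stroke #ff8800 means cut at S803, F865. After flipping Y the toolpath is (77.294,86.811) → (41.304,164.831) → (16.867,84.162) → (137.199,50.856).

G21
G90
G0 X147.414 Y128.041
M3 S803
G1 X140.915 Y143.730 F865
G1 X125.226 Y150.229
G1 X109.537 Y143.730
G1 X103.038 Y128.041
G1 X109.537 Y112.352
G1 X125.226 Y105.853
G1 X140.915 Y112.352
G1 X147.414 Y128.041
M5
G0 X119.792 Y165.401
M3 S803
G1 X205.375 Y165.401 F865
G1 X205.375 Y148.950
G1 X119.792 Y148.950
G1 X119.792 Y165.401
M5
G0 X181.893 Y165.284
M3 S803
G1 X188.396 Y160.433 F865
G1 X183.545 Y153.930
G1 X177.042 Y158.781
G1 X181.893 Y165.284
M5
G0 X199.206 Y16.942
M3 S803
G1 X156.026 Y77.956 F865
M5
G0 X71.308 Y101.940
M3 S803
G1 X125.567 Y101.940 F865
G1 X125.567 Y13.833
G1 X71.308 Y13.833
G1 X71.308 Y101.940
M5
G0 X149.087 Y74.834
M3 S803
G1 X136.672 Y104.805 F865
G1 X106.701 Y117.220
G1 X76.730 Y104.805
G1 X64.315 Y74.834
G1 X76.730 Y44.863
G1 X106.701 Y32.448
G1 X136.672 Y44.863
G1 X149.087 Y74.834
M5
G0 X77.294 Y86.811
M3 S803
G1 X41.304 Y164.831 F865
G1 X16.867 Y84.162
G1 X137.199 Y50.856
M5
G0 X0.000 Y0.000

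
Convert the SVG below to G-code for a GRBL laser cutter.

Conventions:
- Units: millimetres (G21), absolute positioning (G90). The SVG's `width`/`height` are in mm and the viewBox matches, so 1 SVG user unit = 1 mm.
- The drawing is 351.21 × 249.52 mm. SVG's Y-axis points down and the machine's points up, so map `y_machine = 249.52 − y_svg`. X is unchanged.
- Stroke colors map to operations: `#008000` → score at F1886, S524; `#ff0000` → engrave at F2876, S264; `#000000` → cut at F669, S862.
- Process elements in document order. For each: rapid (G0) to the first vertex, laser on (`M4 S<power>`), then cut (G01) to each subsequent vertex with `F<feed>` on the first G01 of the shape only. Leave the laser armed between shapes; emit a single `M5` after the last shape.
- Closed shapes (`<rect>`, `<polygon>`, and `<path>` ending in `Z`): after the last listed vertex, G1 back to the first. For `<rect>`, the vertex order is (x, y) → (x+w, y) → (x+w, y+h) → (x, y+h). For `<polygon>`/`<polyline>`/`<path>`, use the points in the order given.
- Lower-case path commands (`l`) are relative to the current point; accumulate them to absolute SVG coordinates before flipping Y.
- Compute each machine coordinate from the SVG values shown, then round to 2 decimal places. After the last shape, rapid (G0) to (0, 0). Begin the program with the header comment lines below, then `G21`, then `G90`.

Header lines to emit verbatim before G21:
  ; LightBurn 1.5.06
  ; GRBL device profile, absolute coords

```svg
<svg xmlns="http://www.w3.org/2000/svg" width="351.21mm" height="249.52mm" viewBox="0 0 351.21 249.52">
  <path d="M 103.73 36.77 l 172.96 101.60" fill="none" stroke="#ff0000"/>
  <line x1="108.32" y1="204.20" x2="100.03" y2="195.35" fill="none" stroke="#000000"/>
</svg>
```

1 u = 1 mm; y_m = 249.52 − y.

[1] `<path>` line segment, #ff0000→engrave S264 F2876: (103.73,212.75) → (276.69,111.15)

[2] `<line>` line segment, #000000→cut S862 F669: (108.32,45.32) → (100.03,54.17)

; LightBurn 1.5.06
; GRBL device profile, absolute coords
G21
G90
G0 X103.73 Y212.75
M4 S264
G01 X276.69 Y111.15 F2876
G0 X108.32 Y45.32
M4 S862
G01 X100.03 Y54.17 F669
M5
G0 X0.00 Y0.00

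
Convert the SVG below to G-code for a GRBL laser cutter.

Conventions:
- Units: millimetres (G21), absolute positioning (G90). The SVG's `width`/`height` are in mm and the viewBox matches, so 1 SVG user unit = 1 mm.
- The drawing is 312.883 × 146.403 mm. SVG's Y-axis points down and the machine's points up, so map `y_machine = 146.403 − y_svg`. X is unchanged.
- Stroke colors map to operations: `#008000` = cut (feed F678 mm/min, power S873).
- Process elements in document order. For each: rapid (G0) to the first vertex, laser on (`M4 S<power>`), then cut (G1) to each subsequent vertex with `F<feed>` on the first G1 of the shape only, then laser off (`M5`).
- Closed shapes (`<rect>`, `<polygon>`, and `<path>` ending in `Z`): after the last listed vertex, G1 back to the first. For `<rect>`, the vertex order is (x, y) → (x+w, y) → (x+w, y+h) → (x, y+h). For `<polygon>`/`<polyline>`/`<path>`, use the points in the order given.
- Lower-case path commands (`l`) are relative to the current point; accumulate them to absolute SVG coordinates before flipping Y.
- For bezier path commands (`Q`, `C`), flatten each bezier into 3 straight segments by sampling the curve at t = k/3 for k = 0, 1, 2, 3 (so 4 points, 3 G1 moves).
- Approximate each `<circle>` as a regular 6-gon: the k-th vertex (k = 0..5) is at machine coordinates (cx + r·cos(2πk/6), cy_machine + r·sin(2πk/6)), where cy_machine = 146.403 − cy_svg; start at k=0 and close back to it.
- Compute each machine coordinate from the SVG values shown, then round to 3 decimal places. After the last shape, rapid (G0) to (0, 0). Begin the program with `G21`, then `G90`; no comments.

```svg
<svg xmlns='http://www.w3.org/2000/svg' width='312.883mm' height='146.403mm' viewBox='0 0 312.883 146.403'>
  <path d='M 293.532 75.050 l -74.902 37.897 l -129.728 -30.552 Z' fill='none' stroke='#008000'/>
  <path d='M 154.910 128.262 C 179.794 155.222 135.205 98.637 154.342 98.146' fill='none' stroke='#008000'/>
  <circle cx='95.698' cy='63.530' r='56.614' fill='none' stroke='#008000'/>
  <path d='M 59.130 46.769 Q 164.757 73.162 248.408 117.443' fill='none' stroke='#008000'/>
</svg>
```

G21
G90
G0 X293.532 Y71.353
M4 S873
G1 X218.630 Y33.456 F678
G1 X88.902 Y64.008
G1 X293.532 Y71.353
M5
G0 X154.910 Y18.141
M4 S873
G1 X161.570 Y13.858 F678
G1 X151.514 Y34.240
G1 X154.342 Y48.257
M5
G0 X152.312 Y82.873
M4 S873
G1 X124.005 Y131.902 F678
G1 X67.391 Y131.902
G1 X39.084 Y82.873
G1 X67.391 Y33.844
G1 X124.005 Y33.844
G1 X152.312 Y82.873
M5
G0 X59.130 Y99.634
M4 S873
G1 X127.106 Y80.051 F678
G1 X190.199 Y56.493
G1 X248.408 Y28.960
M5
G0 X0.000 Y0.000

1 u = 1 mm; y_m = 146.403 − y.

[1] `<path>` closed polygon, #008000→cut S873 F678: (293.532,71.353) → (218.630,33.456) → (88.902,64.008) → (293.532,71.353) (closed)

[2] `<path>` cubic bezier, #008000→cut S873 F678: (154.910,18.141) → (161.570,13.858) → (151.514,34.240) → (154.342,48.257)

[3] `<circle>` circle, #008000→cut S873 F678: (152.312,82.873) → (124.005,131.902) → (67.391,131.902) → (39.084,82.873) → (67.391,33.844) → (124.005,33.844) → (152.312,82.873) (closed)

[4] `<path>` quadratic bezier, #008000→cut S873 F678: (59.130,99.634) → (127.106,80.051) → (190.199,56.493) → (248.408,28.960)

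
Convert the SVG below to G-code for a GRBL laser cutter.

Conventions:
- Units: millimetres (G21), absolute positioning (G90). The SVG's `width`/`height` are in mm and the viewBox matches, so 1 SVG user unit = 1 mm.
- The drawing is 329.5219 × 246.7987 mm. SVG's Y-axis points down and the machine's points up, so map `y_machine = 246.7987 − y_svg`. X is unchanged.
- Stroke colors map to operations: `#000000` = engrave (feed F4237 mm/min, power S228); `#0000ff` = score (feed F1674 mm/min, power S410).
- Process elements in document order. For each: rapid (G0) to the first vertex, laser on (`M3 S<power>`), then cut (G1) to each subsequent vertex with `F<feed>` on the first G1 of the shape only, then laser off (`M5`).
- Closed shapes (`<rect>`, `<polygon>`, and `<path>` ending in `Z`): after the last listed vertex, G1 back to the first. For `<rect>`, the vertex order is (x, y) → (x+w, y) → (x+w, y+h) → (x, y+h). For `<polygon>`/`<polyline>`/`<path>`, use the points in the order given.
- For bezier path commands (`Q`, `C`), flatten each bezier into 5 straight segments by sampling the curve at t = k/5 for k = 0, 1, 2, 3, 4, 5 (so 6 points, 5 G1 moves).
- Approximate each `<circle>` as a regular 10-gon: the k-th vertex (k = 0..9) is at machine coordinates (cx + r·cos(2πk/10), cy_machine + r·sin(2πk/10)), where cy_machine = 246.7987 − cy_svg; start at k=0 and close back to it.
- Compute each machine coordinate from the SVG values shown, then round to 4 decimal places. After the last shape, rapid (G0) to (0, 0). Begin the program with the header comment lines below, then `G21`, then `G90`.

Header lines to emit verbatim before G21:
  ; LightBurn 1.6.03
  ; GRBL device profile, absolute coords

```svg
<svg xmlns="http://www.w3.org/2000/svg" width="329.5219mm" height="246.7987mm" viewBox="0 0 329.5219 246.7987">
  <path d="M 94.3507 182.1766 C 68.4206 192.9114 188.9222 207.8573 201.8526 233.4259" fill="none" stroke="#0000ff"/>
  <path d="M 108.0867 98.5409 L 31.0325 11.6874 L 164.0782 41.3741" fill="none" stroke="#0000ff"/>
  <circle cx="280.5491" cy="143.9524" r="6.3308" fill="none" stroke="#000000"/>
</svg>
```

viewBox `0 0 329.5219 246.7987` with mm width/height → 1 unit = 1 mm. Flip: y_m = 246.7987 − y_svg.

**Shape 1** — `<path>` cubic bezier, stroke `#0000ff` → score (S410, F1674). Control points (SVG): P0=(94.3507,182.1766), P1=(68.4206,192.9114), P2=(188.9222,207.8573), P3=(201.8526,233.4259); sampled at t=k/5. Machine vertices: (94.3507,64.6221) → (94.3324,57.6246) → (117.2656,49.3087) → (150.9581,39.3666) → (183.2178,27.4905) → (201.8526,13.3728). Open path.

**Shape 2** — `<path>` open polyline, stroke `#0000ff` → score (S410, F1674). Machine vertices: (108.0867,148.2578) → (31.0325,235.1113) → (164.0782,205.4246). Open path.

**Shape 3** — `<circle>` circle, stroke `#000000` → engrave (S228, F4237). Machine vertices: (286.8799,102.8463) → (285.6708,106.5675) → (282.5054,108.8672) → (278.5928,108.8672) → (275.4274,106.5675) → (274.2183,102.8463) → (275.4274,99.1251) → (278.5928,96.8254) → (282.5054,96.8254) → (285.6708,99.1251) → (286.8799,102.8463). Closed: final G1 returns to the first vertex.

; LightBurn 1.6.03
; GRBL device profile, absolute coords
G21
G90
G0 X94.3507 Y64.6221
M3 S410
G1 X94.3324 Y57.6246 F1674
G1 X117.2656 Y49.3087
G1 X150.9581 Y39.3666
G1 X183.2178 Y27.4905
G1 X201.8526 Y13.3728
M5
G0 X108.0867 Y148.2578
M3 S410
G1 X31.0325 Y235.1113 F1674
G1 X164.0782 Y205.4246
M5
G0 X286.8799 Y102.8463
M3 S228
G1 X285.6708 Y106.5675 F4237
G1 X282.5054 Y108.8672
G1 X278.5928 Y108.8672
G1 X275.4274 Y106.5675
G1 X274.2183 Y102.8463
G1 X275.4274 Y99.1251
G1 X278.5928 Y96.8254
G1 X282.5054 Y96.8254
G1 X285.6708 Y99.1251
G1 X286.8799 Y102.8463
M5
G0 X0.0000 Y0.0000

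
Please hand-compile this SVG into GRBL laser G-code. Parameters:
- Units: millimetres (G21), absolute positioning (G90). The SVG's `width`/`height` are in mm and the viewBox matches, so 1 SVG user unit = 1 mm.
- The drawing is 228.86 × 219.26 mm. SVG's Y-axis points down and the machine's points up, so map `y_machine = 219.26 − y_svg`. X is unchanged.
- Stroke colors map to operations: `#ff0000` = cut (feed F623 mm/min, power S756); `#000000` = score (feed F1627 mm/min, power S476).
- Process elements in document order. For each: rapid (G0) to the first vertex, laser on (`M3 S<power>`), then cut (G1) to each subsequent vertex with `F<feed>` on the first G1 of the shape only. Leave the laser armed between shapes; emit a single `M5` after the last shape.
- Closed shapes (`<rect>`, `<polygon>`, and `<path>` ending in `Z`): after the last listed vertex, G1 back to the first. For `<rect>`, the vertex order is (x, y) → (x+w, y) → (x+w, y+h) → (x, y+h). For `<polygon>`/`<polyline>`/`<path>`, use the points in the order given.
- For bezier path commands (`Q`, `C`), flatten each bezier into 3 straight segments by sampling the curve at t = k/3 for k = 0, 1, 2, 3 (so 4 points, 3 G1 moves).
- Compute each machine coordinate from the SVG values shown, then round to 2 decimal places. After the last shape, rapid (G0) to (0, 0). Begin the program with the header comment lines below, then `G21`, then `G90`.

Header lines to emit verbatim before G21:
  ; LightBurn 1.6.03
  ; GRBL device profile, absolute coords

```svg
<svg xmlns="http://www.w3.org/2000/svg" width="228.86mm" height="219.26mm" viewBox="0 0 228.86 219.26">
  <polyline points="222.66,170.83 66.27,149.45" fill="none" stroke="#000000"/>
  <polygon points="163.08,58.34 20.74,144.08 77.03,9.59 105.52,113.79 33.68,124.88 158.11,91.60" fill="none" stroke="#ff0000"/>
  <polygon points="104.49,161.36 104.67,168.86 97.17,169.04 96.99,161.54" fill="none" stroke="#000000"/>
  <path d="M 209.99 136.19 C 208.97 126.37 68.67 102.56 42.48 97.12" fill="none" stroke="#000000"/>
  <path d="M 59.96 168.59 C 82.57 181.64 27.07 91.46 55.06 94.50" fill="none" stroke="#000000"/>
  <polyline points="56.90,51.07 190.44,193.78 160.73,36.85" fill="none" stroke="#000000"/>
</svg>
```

1 u = 1 mm; y_m = 219.26 − y.

[1] `<polyline>` line segment, #000000→score S476 F1627: (222.66,48.43) → (66.27,69.81)

[2] `<polygon>` closed polygon, #ff0000→cut S756 F623: (163.08,160.92) → (20.74,75.18) → (77.03,209.67) → (105.52,105.47) → (33.68,94.38) → (158.11,127.66) → (163.08,160.92) (closed)

[3] `<polygon>` regular polygon, #000000→score S476 F1627: (104.49,57.90) → (104.67,50.40) → (97.17,50.22) → (96.99,57.72) → (104.49,57.90) (closed)

[4] `<path>` cubic bezier, #000000→score S476 F1627: (209.99,83.07) → (171.93,96.35) → (97.32,111.78) → (42.48,122.14)

[5] `<path>` cubic bezier, #000000→score S476 F1627: (59.96,50.67) → (62.52,64.75) → (48.91,104.00) → (55.06,124.76)

[6] `<polyline>` open polyline, #000000→score S476 F1627: (56.90,168.19) → (190.44,25.48) → (160.73,182.41)

; LightBurn 1.6.03
; GRBL device profile, absolute coords
G21
G90
G0 X222.66 Y48.43
M3 S476
G1 X66.27 Y69.81 F1627
G0 X163.08 Y160.92
M3 S756
G1 X20.74 Y75.18 F623
G1 X77.03 Y209.67
G1 X105.52 Y105.47
G1 X33.68 Y94.38
G1 X158.11 Y127.66
G1 X163.08 Y160.92
G0 X104.49 Y57.90
M3 S476
G1 X104.67 Y50.40 F1627
G1 X97.17 Y50.22
G1 X96.99 Y57.72
G1 X104.49 Y57.90
G0 X209.99 Y83.07
M3 S476
G1 X171.93 Y96.35 F1627
G1 X97.32 Y111.78
G1 X42.48 Y122.14
G0 X59.96 Y50.67
M3 S476
G1 X62.52 Y64.75 F1627
G1 X48.91 Y104.00
G1 X55.06 Y124.76
G0 X56.90 Y168.19
M3 S476
G1 X190.44 Y25.48 F1627
G1 X160.73 Y182.41
M5
G0 X0.00 Y0.00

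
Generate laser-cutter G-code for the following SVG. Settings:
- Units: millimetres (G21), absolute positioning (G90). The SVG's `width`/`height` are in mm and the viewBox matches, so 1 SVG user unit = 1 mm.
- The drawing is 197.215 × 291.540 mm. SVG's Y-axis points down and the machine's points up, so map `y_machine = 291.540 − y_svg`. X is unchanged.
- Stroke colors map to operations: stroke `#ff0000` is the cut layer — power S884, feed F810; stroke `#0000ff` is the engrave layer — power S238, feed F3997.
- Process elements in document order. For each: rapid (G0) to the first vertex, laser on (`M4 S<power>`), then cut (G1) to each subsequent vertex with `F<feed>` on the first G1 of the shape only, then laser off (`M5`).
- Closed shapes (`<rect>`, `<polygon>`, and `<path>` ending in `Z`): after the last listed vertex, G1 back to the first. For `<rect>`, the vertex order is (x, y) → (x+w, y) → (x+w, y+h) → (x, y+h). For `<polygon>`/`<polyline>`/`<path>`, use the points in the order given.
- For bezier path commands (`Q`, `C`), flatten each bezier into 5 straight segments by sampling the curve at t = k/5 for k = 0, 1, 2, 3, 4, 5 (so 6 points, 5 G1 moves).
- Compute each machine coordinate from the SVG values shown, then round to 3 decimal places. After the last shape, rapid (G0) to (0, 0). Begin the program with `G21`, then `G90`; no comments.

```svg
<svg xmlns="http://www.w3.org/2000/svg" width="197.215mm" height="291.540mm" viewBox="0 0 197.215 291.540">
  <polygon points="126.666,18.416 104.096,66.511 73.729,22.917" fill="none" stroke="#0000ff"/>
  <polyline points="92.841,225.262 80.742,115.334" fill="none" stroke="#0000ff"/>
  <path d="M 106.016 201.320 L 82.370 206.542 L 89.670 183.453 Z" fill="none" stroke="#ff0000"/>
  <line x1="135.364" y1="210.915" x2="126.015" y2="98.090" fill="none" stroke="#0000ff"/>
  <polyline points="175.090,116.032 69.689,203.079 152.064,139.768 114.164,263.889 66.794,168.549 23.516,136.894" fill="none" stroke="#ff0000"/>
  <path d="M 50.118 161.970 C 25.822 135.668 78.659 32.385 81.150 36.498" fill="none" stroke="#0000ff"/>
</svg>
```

G21
G90
G0 X126.666 Y273.124
M4 S238
G1 X104.096 Y225.029 F3997
G1 X73.729 Y268.623
G1 X126.666 Y273.124
M5
G0 X92.841 Y66.278
M4 S238
G1 X80.742 Y176.206 F3997
M5
G0 X106.016 Y90.220
M4 S884
G1 X82.370 Y84.998 F810
G1 X89.670 Y108.087
G1 X106.016 Y90.220
M5
G0 X135.364 Y80.625
M4 S238
G1 X126.015 Y193.450 F3997
M5
G0 X175.090 Y175.508
M4 S884
G1 X69.689 Y88.461 F810
G1 X152.064 Y151.772
G1 X114.164 Y27.651
G1 X66.794 Y122.991
G1 X23.516 Y154.646
M5
G0 X50.118 Y129.570
M4 S238
G1 X43.777 Y153.114 F3997
G1 X49.828 Y186.283
G1 X62.153 Y220.228
G1 X74.634 Y246.097
G1 X81.150 Y255.042
M5
G0 X0.000 Y0.000

viewBox `0 0 197.215 291.540` with mm width/height → 1 unit = 1 mm. Flip: y_m = 291.540 − y_svg.

**Shape 1** — `<polygon>` regular polygon, stroke `#0000ff` → engrave (S238, F3997). Machine vertices: (126.666,273.124) → (104.096,225.029) → (73.729,268.623) → (126.666,273.124). Closed: final G1 returns to the first vertex.

**Shape 2** — `<polyline>` line segment, stroke `#0000ff` → engrave (S238, F3997). Machine vertices: (92.841,66.278) → (80.742,176.206). Open path.

**Shape 3** — `<path>` regular polygon, stroke `#ff0000` → cut (S884, F810). Machine vertices: (106.016,90.220) → (82.370,84.998) → (89.670,108.087) → (106.016,90.220). Closed: final G1 returns to the first vertex.

**Shape 4** — `<line>` line segment, stroke `#0000ff` → engrave (S238, F3997). Machine vertices: (135.364,80.625) → (126.015,193.450). Open path.

**Shape 5** — `<polyline>` open polyline, stroke `#ff0000` → cut (S884, F810). Machine vertices: (175.090,175.508) → (69.689,88.461) → (152.064,151.772) → (114.164,27.651) → (66.794,122.991) → (23.516,154.646). Open path.

**Shape 6** — `<path>` cubic bezier, stroke `#0000ff` → engrave (S238, F3997). Control points (SVG): P0=(50.118,161.970), P1=(25.822,135.668), P2=(78.659,32.385), P3=(81.150,36.498); sampled at t=k/5. Machine vertices: (50.118,129.570) → (43.777,153.114) → (49.828,186.283) → (62.153,220.228) → (74.634,246.097) → (81.150,255.042). Open path.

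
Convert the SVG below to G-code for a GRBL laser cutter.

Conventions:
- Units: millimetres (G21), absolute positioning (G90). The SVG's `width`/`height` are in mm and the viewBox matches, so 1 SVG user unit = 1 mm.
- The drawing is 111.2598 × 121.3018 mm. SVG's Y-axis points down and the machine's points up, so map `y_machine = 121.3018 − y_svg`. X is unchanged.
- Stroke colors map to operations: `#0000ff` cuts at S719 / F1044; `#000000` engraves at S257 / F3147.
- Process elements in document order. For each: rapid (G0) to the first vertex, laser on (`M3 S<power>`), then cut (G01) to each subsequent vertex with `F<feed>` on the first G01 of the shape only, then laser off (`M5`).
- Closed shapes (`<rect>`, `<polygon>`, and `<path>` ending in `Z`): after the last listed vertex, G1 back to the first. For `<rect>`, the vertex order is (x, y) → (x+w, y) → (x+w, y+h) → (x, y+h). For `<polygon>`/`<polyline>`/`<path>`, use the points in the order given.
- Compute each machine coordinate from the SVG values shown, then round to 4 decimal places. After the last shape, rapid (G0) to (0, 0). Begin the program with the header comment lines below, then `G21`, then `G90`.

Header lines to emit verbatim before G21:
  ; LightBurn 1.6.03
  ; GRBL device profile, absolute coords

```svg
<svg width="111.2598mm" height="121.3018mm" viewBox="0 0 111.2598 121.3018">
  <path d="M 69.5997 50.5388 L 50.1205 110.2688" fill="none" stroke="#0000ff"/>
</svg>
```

viewBox `0 0 111.2598 121.3018` with mm width/height → 1 unit = 1 mm. Flip: y_m = 121.3018 − y_svg.

**Shape 1** — `<path>` line segment, stroke `#0000ff` → cut (S719, F1044). Machine vertices: (69.5997,70.7630) → (50.1205,11.0330). Open path.

; LightBurn 1.6.03
; GRBL device profile, absolute coords
G21
G90
G0 X69.5997 Y70.7630
M3 S719
G01 X50.1205 Y11.0330 F1044
M5
G0 X0.0000 Y0.0000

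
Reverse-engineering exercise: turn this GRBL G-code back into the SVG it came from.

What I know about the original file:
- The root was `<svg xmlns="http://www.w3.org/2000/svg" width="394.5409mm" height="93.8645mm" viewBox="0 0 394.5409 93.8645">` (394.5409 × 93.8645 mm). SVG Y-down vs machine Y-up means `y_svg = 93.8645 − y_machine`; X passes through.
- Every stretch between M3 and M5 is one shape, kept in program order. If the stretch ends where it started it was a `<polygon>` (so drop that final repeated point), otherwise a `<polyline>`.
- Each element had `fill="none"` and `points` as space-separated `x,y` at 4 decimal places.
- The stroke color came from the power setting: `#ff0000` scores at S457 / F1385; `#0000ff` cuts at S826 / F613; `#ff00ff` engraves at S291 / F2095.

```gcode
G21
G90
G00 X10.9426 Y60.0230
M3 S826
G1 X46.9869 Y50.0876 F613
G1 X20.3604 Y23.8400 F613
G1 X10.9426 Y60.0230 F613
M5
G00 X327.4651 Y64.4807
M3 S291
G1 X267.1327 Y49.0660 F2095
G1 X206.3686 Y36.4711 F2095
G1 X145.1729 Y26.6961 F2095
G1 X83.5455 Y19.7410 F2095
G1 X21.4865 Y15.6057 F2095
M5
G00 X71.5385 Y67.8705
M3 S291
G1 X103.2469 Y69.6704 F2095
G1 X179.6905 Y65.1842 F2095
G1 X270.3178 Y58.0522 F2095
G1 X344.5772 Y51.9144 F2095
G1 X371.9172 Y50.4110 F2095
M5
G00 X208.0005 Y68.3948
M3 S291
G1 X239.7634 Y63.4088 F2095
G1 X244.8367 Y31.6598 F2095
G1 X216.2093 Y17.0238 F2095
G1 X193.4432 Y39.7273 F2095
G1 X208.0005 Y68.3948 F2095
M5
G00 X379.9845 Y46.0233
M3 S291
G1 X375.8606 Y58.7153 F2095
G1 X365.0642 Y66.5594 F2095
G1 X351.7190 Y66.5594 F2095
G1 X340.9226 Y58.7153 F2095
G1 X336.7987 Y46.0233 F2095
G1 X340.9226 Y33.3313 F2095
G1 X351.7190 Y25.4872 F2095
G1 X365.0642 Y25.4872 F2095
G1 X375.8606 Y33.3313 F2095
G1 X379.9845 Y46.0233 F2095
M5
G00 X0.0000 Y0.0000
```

<svg xmlns="http://www.w3.org/2000/svg" width="394.5409mm" height="93.8645mm" viewBox="0 0 394.5409 93.8645">
  <polygon points="10.9426,33.8415 46.9869,43.7769 20.3604,70.0245" fill="none" stroke="#0000ff"/>
  <polyline points="327.4651,29.3838 267.1327,44.7985 206.3686,57.3934 145.1729,67.1684 83.5455,74.1235 21.4865,78.2588" fill="none" stroke="#ff00ff"/>
  <polyline points="71.5385,25.9940 103.2469,24.1941 179.6905,28.6803 270.3178,35.8123 344.5772,41.9501 371.9172,43.4535" fill="none" stroke="#ff00ff"/>
  <polygon points="208.0005,25.4697 239.7634,30.4557 244.8367,62.2047 216.2093,76.8407 193.4432,54.1372" fill="none" stroke="#ff00ff"/>
  <polygon points="379.9845,47.8412 375.8606,35.1492 365.0642,27.3051 351.7190,27.3051 340.9226,35.1492 336.7987,47.8412 340.9226,60.5332 351.7190,68.3773 365.0642,68.3773 375.8606,60.5332" fill="none" stroke="#ff00ff"/>
</svg>

Machine Y-up, SVG Y-down with viewBox height 93.8645, so y_svg = 93.8645 − y_machine; X carries over.

Run 1: power S826 maps to stroke `#0000ff` (cut). The run returns to its start, so emit a `<polygon>` with points (Y-flipped): 10.9426,33.8415 46.9869,43.7769 20.3604,70.0245.

Run 2: the run's S291 means `#ff00ff` (engrave). The run is open, so emit a `<polyline>` with points (Y-flipped): 327.4651,29.3838 267.1327,44.7985 206.3686,57.3934 145.1729,67.1684 83.5455,74.1235 21.4865,78.2588.

Run 3: S291 ⇒ engrave layer `#ff00ff`. The run is open, so emit a `<polyline>` with points (Y-flipped): 71.5385,25.9940 103.2469,24.1941 179.6905,28.6803 270.3178,35.8123 344.5772,41.9501 371.9172,43.4535.

Run 4: S291 ⇒ engrave layer `#ff00ff`. The run returns to its start, so emit a `<polygon>` with points (Y-flipped): 208.0005,25.4697 239.7634,30.4557 244.8367,62.2047 216.2093,76.8407 193.4432,54.1372.

Run 5: the run's S291 means `#ff00ff` (engrave). The run returns to its start, so emit a `<polygon>` with points (Y-flipped): 379.9845,47.8412 375.8606,35.1492 365.0642,27.3051 351.7190,27.3051 340.9226,35.1492 336.7987,47.8412 340.9226,60.5332 351.7190,68.3773 365.0642,68.3773 375.8606,60.5332.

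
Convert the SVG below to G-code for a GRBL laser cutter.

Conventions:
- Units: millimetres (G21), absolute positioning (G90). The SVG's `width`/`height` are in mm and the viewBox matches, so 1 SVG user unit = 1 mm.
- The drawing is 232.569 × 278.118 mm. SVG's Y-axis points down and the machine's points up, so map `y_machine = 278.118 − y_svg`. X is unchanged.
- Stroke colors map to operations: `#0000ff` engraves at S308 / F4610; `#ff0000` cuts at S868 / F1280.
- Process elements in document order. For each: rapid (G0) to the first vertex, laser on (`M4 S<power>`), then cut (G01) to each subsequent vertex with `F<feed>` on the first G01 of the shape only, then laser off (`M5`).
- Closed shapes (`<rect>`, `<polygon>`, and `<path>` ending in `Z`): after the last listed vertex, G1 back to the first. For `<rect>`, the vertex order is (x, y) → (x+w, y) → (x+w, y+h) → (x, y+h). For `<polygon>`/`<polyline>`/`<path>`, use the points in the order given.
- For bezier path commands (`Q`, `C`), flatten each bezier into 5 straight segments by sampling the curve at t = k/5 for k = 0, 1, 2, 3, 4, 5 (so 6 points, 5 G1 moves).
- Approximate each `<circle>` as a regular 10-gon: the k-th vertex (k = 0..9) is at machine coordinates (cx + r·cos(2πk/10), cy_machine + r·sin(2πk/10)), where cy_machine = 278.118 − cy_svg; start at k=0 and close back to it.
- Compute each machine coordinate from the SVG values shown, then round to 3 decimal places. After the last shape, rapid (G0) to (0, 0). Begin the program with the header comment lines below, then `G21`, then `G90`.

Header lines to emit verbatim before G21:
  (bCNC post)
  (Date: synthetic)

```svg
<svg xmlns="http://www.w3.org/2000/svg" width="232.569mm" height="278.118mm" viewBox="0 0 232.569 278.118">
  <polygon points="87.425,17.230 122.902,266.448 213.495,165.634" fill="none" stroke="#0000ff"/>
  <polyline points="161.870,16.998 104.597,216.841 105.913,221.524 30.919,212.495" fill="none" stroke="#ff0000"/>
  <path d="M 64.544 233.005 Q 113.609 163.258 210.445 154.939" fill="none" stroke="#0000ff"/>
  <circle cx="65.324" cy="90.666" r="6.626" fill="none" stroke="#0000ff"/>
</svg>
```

Since the viewBox matches the mm dimensions, user units are millimetres directly. The only transform is the Y-flip y_m = 278.118 − y_svg.

Shape 1 is a closed polygon drawn with `<polygon>`. Its stroke #0000ff means engrave at S308, F4610. After flipping Y the toolpath is (87.425,260.888) → (122.902,11.670) → (213.495,112.484) → (87.425,260.888), returning to the start.

Shape 2 is a open polyline drawn with `<polyline>`. Its stroke #ff0000 means cut at S868, F1280. After flipping Y the toolpath is (161.870,261.120) → (104.597,61.277) → (105.913,56.594) → (30.919,65.623).

Shape 3 is a quadratic bezier drawn with `<path>`. Its stroke #0000ff means engrave at S308, F4610. After flipping Y the toolpath is (64.544,45.113) → (86.081,70.555) → (111.439,91.082) → (140.620,106.695) → (173.621,117.394) → (210.445,123.179).

Shape 4 is a circle drawn with `<circle>`. Its stroke #0000ff means engrave at S308, F4610. After flipping Y the toolpath is (71.950,187.452) → (70.685,191.347) → (67.372,193.754) → (63.276,193.754) → (59.963,191.347) → (58.698,187.452) → (59.963,183.557) → (63.276,181.150) → (67.372,181.150) → (70.685,183.557) → (71.950,187.452), returning to the start.

(bCNC post)
(Date: synthetic)
G21
G90
G0 X87.425 Y260.888
M4 S308
G01 X122.902 Y11.670 F4610
G01 X213.495 Y112.484
G01 X87.425 Y260.888
M5
G0 X161.870 Y261.120
M4 S868
G01 X104.597 Y61.277 F1280
G01 X105.913 Y56.594
G01 X30.919 Y65.623
M5
G0 X64.544 Y45.113
M4 S308
G01 X86.081 Y70.555 F4610
G01 X111.439 Y91.082
G01 X140.620 Y106.695
G01 X173.621 Y117.394
G01 X210.445 Y123.179
M5
G0 X71.950 Y187.452
M4 S308
G01 X70.685 Y191.347 F4610
G01 X67.372 Y193.754
G01 X63.276 Y193.754
G01 X59.963 Y191.347
G01 X58.698 Y187.452
G01 X59.963 Y183.557
G01 X63.276 Y181.150
G01 X67.372 Y181.150
G01 X70.685 Y183.557
G01 X71.950 Y187.452
M5
G0 X0.000 Y0.000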